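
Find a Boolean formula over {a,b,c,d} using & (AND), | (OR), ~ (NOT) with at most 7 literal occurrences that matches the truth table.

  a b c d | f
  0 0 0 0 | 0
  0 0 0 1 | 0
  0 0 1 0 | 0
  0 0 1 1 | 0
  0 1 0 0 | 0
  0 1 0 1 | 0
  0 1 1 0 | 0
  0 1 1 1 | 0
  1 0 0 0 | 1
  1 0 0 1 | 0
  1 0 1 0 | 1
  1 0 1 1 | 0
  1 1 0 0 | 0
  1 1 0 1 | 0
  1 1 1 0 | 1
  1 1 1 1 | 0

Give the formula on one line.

  ~d = 1010101010101010
  (a & ~d) = 0000000010101010
  ~b = 1111000011110000
  (~b & a) = 0000000011110000
  (c | (~b & a)) = 0011001111110011
  ((a & ~d) & (c | (~b & a))) = 0000000010100010

((a & ~d) & (c | (~b & a)))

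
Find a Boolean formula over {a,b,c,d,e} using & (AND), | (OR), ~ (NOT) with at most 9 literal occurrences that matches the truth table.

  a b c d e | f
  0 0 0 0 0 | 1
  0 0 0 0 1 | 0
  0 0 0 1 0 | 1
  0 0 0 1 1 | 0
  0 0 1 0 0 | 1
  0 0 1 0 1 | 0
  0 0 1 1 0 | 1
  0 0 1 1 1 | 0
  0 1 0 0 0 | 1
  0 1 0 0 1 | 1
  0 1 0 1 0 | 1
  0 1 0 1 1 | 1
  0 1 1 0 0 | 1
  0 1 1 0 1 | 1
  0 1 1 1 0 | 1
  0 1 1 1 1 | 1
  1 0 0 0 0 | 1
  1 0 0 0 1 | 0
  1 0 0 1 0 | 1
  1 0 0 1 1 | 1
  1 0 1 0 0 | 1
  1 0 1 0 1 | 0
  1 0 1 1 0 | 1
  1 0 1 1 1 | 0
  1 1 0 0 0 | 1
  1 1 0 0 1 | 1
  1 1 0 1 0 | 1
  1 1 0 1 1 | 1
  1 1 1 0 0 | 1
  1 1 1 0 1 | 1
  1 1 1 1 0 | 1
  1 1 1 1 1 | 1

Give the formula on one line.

  ~e = 10101010101010101010101010101010
  (b & e) = 00000000010101010000000001010101
  (~e | (b & e)) = 10101010111111111010101011111111
  (d & a) = 00000000000000000011001100110011
  ((d & a) | c) = 00001111000011110011111100111111
  ~c = 11110000111100001111000011110000
  (a & ~c) = 00000000000000001111000011110000
  (e & (a & ~c)) = 00000000000000000101000001010000
  (((d & a) | c) & (e & (a & ~c))) = 00000000000000000001000000010000
  ((~e | (b & e)) | (((d & a) | c) & (e & (a & ~c)))) = 10101010111111111011101011111111

((~e | (b & e)) | (((d & a) | c) & (e & (a & ~c))))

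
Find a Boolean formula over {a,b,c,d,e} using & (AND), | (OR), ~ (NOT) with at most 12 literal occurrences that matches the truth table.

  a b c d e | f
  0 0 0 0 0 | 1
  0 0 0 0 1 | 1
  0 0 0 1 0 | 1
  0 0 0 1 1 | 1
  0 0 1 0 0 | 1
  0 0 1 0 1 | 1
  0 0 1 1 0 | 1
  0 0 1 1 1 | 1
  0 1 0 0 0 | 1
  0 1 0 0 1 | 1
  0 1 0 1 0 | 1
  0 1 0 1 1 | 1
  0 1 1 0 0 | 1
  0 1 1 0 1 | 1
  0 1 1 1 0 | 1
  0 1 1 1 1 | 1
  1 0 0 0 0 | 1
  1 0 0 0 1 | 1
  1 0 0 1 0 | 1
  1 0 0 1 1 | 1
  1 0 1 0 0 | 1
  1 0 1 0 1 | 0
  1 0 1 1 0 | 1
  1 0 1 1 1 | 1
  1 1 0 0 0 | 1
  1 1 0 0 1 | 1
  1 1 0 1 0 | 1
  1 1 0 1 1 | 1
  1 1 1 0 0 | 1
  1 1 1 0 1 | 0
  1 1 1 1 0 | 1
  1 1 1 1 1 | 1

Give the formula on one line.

  (d | a) = 00110011001100111111111111111111
  ~c = 11110000111100001111000011110000
  ((d | a) & ~c) = 00110000001100001111000011110000
  (a | ((d | a) & ~c)) = 00110000001100001111111111111111
  ((a | ((d | a) & ~c)) & d) = 00110000001100000011001100110011
  ~d = 11001100110011001100110011001100
  ~e = 10101010101010101010101010101010
  (~d & ~e) = 10001000100010001000100010001000
  (((a | ((d | a) & ~c)) & d) | (~d & ~e)) = 10111000101110001011101110111011
  ~a = 11111111111111110000000000000000
  (~c | ~a) = 11111111111111111111000011110000
  ((((a | ((d | a) & ~c)) & d) | (~d & ~e)) | (~c | ~a)) = 11111111111111111111101111111011

((((a | ((d | a) & ~c)) & d) | (~d & ~e)) | (~c | ~a))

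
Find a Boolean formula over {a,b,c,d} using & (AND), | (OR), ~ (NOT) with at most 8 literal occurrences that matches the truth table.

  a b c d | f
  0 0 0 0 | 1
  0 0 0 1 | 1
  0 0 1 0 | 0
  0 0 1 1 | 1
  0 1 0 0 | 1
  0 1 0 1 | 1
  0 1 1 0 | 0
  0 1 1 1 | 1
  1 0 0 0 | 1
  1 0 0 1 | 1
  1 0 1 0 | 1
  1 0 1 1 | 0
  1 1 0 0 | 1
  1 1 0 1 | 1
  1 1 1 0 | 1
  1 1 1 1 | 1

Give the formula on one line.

((((a & c) | ~c) | d) & (b | (~d | (~a | ~c))))

  (a & c) = 0000000000110011
  ~c = 1100110011001100
  ((a & c) | ~c) = 1100110011111111
  (((a & c) | ~c) | d) = 1101110111111111
  ~d = 1010101010101010
  ~a = 1111111100000000
  (~a | ~c) = 1111111111001100
  (~d | (~a | ~c)) = 1111111111101110
  (b | (~d | (~a | ~c))) = 1111111111101111
  ((((a & c) | ~c) | d) & (b | (~d | (~a | ~c)))) = 1101110111101111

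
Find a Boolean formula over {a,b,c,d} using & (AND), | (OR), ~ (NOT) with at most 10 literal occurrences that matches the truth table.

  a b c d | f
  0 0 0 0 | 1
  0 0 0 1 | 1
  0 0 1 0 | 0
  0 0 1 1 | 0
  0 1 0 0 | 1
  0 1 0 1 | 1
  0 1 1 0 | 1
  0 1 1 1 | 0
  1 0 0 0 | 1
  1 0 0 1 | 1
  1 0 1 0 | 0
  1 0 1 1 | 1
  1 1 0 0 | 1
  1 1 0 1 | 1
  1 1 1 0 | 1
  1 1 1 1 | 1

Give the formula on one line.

(((b & (~d & (b | c))) | ((b | (d | ~a)) & a)) | ~c)

  ~d = 1010101010101010
  (b | c) = 0011111100111111
  (~d & (b | c)) = 0010101000101010
  (b & (~d & (b | c))) = 0000101000001010
  ~a = 1111111100000000
  (d | ~a) = 1111111101010101
  (b | (d | ~a)) = 1111111101011111
  ((b | (d | ~a)) & a) = 0000000001011111
  ((b & (~d & (b | c))) | ((b | (d | ~a)) & a)) = 0000101001011111
  ~c = 1100110011001100
  (((b & (~d & (b | c))) | ((b | (d | ~a)) & a)) | ~c) = 1100111011011111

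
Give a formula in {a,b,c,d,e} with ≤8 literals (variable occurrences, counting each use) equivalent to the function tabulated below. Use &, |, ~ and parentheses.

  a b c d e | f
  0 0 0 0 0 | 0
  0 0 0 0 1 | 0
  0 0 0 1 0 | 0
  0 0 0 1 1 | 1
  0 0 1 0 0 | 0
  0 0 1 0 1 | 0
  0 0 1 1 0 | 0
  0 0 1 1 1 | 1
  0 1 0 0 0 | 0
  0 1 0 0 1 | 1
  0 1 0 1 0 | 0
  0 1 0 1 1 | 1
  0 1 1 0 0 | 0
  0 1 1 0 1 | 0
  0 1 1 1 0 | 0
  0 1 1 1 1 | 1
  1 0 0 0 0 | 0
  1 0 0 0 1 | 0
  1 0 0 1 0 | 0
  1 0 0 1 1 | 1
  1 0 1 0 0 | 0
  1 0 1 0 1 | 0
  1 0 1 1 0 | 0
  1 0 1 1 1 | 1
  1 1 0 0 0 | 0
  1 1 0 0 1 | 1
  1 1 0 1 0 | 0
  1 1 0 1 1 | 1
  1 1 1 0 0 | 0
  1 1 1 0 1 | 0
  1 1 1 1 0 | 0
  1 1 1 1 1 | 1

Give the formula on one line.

(e & ((~d & (b & ~c)) | (d & ((b | e) | c))))

  ~d = 11001100110011001100110011001100
  ~c = 11110000111100001111000011110000
  (b & ~c) = 00000000111100000000000011110000
  (~d & (b & ~c)) = 00000000110000000000000011000000
  (b | e) = 01010101111111110101010111111111
  ((b | e) | c) = 01011111111111110101111111111111
  (d & ((b | e) | c)) = 00010011001100110001001100110011
  ((~d & (b & ~c)) | (d & ((b | e) | c))) = 00010011111100110001001111110011
  (e & ((~d & (b & ~c)) | (d & ((b | e) | c)))) = 00010001010100010001000101010001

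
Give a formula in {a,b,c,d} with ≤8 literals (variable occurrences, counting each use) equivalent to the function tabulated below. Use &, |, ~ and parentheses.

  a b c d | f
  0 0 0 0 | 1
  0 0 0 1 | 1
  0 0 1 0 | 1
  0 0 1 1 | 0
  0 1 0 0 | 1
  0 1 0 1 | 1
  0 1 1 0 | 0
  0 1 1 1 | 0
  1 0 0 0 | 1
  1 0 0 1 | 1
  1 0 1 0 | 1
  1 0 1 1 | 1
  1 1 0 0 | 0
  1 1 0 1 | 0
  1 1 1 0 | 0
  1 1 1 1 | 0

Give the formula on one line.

  ~b = 1111000011110000
  (~b & a) = 0000000011110000
  ~d = 1010101010101010
  ((~b & a) | ~d) = 1010101011111010
  (~b | d) = 1111010111110101
  (((~b & a) | ~d) & (~b | d)) = 1010000011110000
  ~c = 1100110011001100
  ~a = 1111111100000000
  (~c & ~a) = 1100110000000000
  ((((~b & a) | ~d) & (~b | d)) | (~c & ~a)) = 1110110011110000

((((~b & a) | ~d) & (~b | d)) | (~c & ~a))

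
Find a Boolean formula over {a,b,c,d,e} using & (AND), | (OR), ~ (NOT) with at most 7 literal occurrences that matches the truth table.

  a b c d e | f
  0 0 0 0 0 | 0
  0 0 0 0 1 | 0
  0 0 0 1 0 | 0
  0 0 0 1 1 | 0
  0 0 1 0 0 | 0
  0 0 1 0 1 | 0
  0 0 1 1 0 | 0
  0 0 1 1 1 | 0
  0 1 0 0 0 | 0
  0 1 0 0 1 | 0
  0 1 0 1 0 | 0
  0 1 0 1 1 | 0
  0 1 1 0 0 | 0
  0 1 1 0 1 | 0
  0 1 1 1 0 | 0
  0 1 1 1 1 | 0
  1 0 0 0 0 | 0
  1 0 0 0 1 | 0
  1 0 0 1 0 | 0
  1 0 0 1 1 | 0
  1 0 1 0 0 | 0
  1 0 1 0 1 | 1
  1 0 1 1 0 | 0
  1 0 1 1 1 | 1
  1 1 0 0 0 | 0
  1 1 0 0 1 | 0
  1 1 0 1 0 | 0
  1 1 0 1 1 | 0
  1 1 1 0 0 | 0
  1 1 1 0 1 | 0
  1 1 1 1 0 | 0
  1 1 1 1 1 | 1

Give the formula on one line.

(((a & e) & c) & ((~c | ~b) | d))

  (a & e) = 00000000000000000101010101010101
  ((a & e) & c) = 00000000000000000000010100000101
  ~c = 11110000111100001111000011110000
  ~b = 11111111000000001111111100000000
  (~c | ~b) = 11111111111100001111111111110000
  ((~c | ~b) | d) = 11111111111100111111111111110011
  (((a & e) & c) & ((~c | ~b) | d)) = 00000000000000000000010100000001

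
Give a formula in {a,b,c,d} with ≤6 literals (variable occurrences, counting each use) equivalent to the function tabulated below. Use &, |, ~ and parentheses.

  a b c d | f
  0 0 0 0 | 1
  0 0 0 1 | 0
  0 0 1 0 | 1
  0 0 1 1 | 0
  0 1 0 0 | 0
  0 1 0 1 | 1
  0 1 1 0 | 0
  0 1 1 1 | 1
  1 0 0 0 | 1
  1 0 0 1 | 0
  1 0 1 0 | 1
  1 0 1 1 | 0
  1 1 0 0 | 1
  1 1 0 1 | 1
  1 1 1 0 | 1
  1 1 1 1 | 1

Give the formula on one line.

(((~b & ~d) | (b & d)) | (b & a))

  ~b = 1111000011110000
  ~d = 1010101010101010
  (~b & ~d) = 1010000010100000
  (b & d) = 0000010100000101
  ((~b & ~d) | (b & d)) = 1010010110100101
  (b & a) = 0000000000001111
  (((~b & ~d) | (b & d)) | (b & a)) = 1010010110101111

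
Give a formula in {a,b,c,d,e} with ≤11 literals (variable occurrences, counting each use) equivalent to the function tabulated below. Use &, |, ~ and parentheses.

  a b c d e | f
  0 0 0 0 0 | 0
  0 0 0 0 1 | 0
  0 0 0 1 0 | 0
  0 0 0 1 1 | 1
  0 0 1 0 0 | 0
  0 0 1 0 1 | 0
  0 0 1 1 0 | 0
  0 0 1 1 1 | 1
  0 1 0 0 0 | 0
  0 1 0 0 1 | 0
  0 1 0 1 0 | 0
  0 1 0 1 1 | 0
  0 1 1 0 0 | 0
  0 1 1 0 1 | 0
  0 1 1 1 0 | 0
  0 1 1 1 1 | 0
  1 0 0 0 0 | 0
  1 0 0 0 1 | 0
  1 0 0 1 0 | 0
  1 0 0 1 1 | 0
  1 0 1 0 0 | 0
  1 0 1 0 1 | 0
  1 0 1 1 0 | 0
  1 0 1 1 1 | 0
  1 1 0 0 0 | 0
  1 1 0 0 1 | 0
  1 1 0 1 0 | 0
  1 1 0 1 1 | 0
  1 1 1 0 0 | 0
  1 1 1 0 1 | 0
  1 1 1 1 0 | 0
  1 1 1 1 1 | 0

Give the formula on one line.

  (e | a) = 01010101010101011111111111111111
  ((e | a) & d) = 00010001000100010011001100110011
  (e | c) = 01011111010111110101111101011111
  (((e | a) & d) & (e | c)) = 00010001000100010001001100010011
  (e & (((e | a) & d) & (e | c))) = 00010001000100010001000100010001
  ~a = 11111111111111110000000000000000
  (~a | b) = 11111111111111110000000011111111
  ((e & (((e | a) & d) & (e | c))) & (~a | b)) = 00010001000100010000000000010001
  ~b = 11111111000000001111111100000000
  (((e & (((e | a) & d) & (e | c))) & (~a | b)) & ~b) = 00010001000000000000000000000000

(((e & (((e | a) & d) & (e | c))) & (~a | b)) & ~b)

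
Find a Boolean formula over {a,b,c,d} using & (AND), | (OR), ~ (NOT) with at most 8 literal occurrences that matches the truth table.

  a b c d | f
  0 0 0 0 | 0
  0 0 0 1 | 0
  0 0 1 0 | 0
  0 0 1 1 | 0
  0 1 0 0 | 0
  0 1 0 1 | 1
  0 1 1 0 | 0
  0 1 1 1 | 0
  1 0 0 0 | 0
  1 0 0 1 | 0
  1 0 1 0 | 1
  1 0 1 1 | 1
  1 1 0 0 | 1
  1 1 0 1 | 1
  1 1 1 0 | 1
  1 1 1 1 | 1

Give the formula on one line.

  (a & c) = 0000000000110011
  (d | a) = 0101010111111111
  ~c = 1100110011001100
  (~c & b) = 0000110000001100
  ((d | a) & (~c & b)) = 0000010000001100
  ((a & c) | ((d | a) & (~c & b))) = 0000010000111111

((a & c) | ((d | a) & (~c & b)))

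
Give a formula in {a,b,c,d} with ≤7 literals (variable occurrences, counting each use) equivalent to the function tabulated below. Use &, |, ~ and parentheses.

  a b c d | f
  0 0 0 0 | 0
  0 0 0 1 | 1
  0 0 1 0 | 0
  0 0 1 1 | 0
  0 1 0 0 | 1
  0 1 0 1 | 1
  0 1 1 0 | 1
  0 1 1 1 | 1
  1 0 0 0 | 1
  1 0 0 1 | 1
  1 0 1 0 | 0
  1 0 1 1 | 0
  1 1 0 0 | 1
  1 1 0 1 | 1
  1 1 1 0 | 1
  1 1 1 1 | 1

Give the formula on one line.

  ~c = 1100110011001100
  (b | d) = 0101111101011111
  (~c & (b | d)) = 0100110001001100
  (b | (~c & (b | d))) = 0100111101001111
  (~c & a) = 0000000011001100
  ((b | (~c & (b | d))) | (~c & a)) = 0100111111001111

((b | (~c & (b | d))) | (~c & a))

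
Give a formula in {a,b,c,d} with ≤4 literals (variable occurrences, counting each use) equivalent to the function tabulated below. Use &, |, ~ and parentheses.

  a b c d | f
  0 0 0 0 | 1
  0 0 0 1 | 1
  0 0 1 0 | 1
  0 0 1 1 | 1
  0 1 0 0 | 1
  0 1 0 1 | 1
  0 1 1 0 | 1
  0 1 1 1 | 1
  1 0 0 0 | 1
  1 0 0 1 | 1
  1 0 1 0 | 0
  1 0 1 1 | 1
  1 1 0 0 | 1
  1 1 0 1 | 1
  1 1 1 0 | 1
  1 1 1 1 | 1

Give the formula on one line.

((~a | d) | (b | ~c))

  ~a = 1111111100000000
  (~a | d) = 1111111101010101
  ~c = 1100110011001100
  (b | ~c) = 1100111111001111
  ((~a | d) | (b | ~c)) = 1111111111011111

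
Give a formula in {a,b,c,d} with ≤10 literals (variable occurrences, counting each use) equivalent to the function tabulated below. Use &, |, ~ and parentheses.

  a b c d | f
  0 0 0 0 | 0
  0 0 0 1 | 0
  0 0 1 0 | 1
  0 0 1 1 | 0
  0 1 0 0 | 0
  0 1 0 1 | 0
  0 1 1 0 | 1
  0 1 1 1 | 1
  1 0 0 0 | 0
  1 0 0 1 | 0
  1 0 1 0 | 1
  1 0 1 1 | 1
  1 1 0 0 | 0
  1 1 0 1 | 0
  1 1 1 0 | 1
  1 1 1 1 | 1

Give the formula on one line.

((((c & (a | b)) | a) | ~d) & ((~d | c) & (c | d)))

  (a | b) = 0000111111111111
  (c & (a | b)) = 0000001100110011
  ((c & (a | b)) | a) = 0000001111111111
  ~d = 1010101010101010
  (((c & (a | b)) | a) | ~d) = 1010101111111111
  (~d | c) = 1011101110111011
  (c | d) = 0111011101110111
  ((~d | c) & (c | d)) = 0011001100110011
  ((((c & (a | b)) | a) | ~d) & ((~d | c) & (c | d))) = 0010001100110011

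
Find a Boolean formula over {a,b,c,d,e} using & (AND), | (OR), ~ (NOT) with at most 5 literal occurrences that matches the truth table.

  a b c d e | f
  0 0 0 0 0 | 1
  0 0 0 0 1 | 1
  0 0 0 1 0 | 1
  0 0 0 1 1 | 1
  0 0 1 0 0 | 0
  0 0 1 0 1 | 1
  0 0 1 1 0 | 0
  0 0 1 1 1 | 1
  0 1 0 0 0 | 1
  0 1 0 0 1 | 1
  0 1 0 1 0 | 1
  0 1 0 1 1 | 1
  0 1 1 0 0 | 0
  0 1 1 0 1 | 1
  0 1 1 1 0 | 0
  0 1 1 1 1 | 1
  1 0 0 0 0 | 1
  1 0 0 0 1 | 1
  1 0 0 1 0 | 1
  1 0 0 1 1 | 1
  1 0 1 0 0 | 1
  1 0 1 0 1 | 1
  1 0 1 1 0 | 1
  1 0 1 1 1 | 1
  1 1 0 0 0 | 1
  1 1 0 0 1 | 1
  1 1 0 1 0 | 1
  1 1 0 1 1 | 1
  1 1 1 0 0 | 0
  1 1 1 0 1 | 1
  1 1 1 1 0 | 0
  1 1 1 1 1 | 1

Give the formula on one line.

((c & e) | ((a & ~b) | ~c))

  (c & e) = 00000101000001010000010100000101
  ~b = 11111111000000001111111100000000
  (a & ~b) = 00000000000000001111111100000000
  ~c = 11110000111100001111000011110000
  ((a & ~b) | ~c) = 11110000111100001111111111110000
  ((c & e) | ((a & ~b) | ~c)) = 11110101111101011111111111110101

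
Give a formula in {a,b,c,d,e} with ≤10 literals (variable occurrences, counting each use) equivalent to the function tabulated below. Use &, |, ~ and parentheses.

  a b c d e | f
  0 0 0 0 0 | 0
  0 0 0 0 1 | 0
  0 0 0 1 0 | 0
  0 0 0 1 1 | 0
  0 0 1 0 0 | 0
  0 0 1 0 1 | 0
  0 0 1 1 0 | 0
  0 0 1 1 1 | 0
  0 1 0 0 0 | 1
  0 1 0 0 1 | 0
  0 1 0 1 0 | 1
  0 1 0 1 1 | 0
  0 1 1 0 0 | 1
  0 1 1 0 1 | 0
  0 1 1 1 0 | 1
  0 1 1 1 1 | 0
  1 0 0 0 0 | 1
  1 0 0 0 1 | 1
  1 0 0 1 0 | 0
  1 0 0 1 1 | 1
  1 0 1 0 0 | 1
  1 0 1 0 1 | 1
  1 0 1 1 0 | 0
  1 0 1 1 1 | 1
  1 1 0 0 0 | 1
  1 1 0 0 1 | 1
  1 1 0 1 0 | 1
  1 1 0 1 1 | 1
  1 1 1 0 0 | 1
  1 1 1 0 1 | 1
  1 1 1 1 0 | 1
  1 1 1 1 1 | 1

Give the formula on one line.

((a & ((~d | (e & ~b)) | e)) | (~e & b))

  ~d = 11001100110011001100110011001100
  ~b = 11111111000000001111111100000000
  (e & ~b) = 01010101000000000101010100000000
  (~d | (e & ~b)) = 11011101110011001101110111001100
  ((~d | (e & ~b)) | e) = 11011101110111011101110111011101
  (a & ((~d | (e & ~b)) | e)) = 00000000000000001101110111011101
  ~e = 10101010101010101010101010101010
  (~e & b) = 00000000101010100000000010101010
  ((a & ((~d | (e & ~b)) | e)) | (~e & b)) = 00000000101010101101110111111111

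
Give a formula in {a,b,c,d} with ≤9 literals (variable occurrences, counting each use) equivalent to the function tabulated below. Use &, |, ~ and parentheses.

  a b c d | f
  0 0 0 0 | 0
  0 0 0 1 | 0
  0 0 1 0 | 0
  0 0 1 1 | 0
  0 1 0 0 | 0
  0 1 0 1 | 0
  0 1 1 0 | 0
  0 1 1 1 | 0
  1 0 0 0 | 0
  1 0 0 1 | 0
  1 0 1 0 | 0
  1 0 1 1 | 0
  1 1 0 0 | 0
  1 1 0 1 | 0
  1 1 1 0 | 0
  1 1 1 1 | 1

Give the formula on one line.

  (c & b) = 0000001100000011
  (d & a) = 0000000001010101
  ~d = 1010101010101010
  ((d & a) | ~d) = 1010101011111111
  (b & ((d & a) | ~d)) = 0000101000001111
  ((b & ((d & a) | ~d)) & d) = 0000000000000101
  ((c & b) & ((b & ((d & a) | ~d)) & d)) = 0000000000000001

((c & b) & ((b & ((d & a) | ~d)) & d))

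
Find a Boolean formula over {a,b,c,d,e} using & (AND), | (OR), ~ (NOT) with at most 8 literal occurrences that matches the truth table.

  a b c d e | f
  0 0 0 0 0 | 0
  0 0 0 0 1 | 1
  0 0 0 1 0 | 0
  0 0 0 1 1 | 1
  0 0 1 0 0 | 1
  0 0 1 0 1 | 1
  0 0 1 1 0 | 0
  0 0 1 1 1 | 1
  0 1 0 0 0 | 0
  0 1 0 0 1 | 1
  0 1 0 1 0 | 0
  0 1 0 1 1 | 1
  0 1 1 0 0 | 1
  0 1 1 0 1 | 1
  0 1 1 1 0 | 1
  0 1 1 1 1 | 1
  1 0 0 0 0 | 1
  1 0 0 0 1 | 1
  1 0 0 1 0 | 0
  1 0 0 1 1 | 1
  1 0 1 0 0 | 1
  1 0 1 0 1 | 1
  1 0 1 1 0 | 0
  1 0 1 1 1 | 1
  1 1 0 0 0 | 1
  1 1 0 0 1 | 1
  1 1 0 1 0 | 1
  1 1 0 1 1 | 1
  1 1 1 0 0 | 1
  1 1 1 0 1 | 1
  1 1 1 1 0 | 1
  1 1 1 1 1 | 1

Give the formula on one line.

  (c | a) = 00001111000011111111111111111111
  ((c | a) | e) = 01011111010111111111111111111111
  ~d = 11001100110011001100110011001100
  (b | ~d) = 11001100111111111100110011111111
  ((b | ~d) | e) = 11011101111111111101110111111111
  (((c | a) | e) & ((b | ~d) | e)) = 01011101010111111101110111111111

(((c | a) | e) & ((b | ~d) | e))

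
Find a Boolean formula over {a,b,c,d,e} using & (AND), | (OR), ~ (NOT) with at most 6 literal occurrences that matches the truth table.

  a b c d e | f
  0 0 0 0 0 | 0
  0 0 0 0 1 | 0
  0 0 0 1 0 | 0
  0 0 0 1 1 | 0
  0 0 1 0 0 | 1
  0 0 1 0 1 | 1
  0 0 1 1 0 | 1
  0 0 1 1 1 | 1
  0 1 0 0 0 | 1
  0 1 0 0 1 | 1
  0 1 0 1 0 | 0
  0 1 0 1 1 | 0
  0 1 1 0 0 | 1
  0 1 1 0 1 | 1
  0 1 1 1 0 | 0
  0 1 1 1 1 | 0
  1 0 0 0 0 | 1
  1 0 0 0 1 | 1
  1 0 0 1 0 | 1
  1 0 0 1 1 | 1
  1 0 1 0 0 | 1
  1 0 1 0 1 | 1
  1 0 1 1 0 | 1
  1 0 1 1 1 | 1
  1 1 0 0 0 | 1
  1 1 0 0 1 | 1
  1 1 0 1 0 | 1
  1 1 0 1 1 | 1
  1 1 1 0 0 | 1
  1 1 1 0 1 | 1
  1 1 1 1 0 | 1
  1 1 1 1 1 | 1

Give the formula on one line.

((c & ~b) | ((a | ~d) & (b | a)))

  ~b = 11111111000000001111111100000000
  (c & ~b) = 00001111000000000000111100000000
  ~d = 11001100110011001100110011001100
  (a | ~d) = 11001100110011001111111111111111
  (b | a) = 00000000111111111111111111111111
  ((a | ~d) & (b | a)) = 00000000110011001111111111111111
  ((c & ~b) | ((a | ~d) & (b | a))) = 00001111110011001111111111111111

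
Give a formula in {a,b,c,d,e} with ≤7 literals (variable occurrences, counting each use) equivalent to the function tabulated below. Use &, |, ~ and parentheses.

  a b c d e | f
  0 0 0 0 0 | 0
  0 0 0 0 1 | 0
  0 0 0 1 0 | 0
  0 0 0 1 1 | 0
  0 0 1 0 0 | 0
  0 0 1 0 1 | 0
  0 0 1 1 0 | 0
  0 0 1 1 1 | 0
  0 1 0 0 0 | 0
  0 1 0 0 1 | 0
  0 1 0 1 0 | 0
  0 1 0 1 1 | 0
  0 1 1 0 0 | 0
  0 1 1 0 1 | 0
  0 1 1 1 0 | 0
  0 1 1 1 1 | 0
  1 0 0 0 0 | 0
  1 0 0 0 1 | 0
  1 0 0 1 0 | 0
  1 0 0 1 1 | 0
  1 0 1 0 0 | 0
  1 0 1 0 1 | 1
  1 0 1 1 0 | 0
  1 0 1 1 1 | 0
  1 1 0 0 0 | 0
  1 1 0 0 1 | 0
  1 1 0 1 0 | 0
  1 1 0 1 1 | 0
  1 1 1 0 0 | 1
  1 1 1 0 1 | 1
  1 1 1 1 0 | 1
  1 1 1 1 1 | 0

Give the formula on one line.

  (e | b) = 01010101111111110101010111111111
  (a & c) = 00000000000000000000111100001111
  ((e | b) & (a & c)) = 00000000000000000000010100001111
  ~e = 10101010101010101010101010101010
  ~d = 11001100110011001100110011001100
  (~e | ~d) = 11101110111011101110111011101110
  (((e | b) & (a & c)) & (~e | ~d)) = 00000000000000000000010000001110

(((e | b) & (a & c)) & (~e | ~d))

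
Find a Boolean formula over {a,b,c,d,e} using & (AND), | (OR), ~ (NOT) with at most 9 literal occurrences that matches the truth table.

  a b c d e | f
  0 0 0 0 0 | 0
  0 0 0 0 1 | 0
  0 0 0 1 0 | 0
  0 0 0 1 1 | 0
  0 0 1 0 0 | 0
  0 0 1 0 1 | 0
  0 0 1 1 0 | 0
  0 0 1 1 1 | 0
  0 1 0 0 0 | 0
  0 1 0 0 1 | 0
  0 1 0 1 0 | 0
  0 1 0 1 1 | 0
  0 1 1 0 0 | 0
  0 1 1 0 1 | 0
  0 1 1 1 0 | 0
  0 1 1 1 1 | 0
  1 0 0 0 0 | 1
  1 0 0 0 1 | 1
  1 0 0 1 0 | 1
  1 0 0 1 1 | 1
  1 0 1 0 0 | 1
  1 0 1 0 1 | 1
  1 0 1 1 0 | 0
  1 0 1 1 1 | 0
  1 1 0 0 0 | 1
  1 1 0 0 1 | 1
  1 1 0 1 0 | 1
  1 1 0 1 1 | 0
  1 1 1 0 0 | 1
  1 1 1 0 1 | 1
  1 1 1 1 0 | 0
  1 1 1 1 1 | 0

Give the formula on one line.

((((~c & ~e) | ~d) | (~b & ~c)) & a)

  ~c = 11110000111100001111000011110000
  ~e = 10101010101010101010101010101010
  (~c & ~e) = 10100000101000001010000010100000
  ~d = 11001100110011001100110011001100
  ((~c & ~e) | ~d) = 11101100111011001110110011101100
  ~b = 11111111000000001111111100000000
  (~b & ~c) = 11110000000000001111000000000000
  (((~c & ~e) | ~d) | (~b & ~c)) = 11111100111011001111110011101100
  ((((~c & ~e) | ~d) | (~b & ~c)) & a) = 00000000000000001111110011101100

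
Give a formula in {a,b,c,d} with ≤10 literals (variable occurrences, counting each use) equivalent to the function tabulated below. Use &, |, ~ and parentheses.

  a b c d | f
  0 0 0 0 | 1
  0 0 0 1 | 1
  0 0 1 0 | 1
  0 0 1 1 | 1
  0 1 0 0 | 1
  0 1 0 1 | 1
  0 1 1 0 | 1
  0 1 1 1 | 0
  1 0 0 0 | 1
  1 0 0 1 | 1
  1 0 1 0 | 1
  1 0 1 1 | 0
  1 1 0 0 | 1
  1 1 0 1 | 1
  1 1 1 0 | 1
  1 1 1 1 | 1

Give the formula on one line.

  (d & b) = 0000010100000101
  (a & (d & b)) = 0000000000000101
  ~c = 1100110011001100
  ~a = 1111111100000000
  ~b = 1111000011110000
  (~a & ~b) = 1111000000000000
  (~c | (~a & ~b)) = 1111110011001100
  ~d = 1010101010101010
  (~d & c) = 0010001000100010
  ((~c | (~a & ~b)) | (~d & c)) = 1111111011101110
  ((a & (d & b)) | ((~c | (~a & ~b)) | (~d & c))) = 1111111011101111

((a & (d & b)) | ((~c | (~a & ~b)) | (~d & c)))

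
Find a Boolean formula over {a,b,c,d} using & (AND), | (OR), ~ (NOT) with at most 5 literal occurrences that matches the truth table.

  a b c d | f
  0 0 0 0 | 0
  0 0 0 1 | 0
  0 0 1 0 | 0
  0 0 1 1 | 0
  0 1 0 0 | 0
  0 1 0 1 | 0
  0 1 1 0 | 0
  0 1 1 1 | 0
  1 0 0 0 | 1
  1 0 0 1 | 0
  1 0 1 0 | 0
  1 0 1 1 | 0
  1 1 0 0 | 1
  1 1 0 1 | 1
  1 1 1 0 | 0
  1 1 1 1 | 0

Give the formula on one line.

  ~d = 1010101010101010
  (b | ~d) = 1010111110101111
  ((b | ~d) & a) = 0000000010101111
  ~c = 1100110011001100
  (((b | ~d) & a) & ~c) = 0000000010001100

(((b | ~d) & a) & ~c)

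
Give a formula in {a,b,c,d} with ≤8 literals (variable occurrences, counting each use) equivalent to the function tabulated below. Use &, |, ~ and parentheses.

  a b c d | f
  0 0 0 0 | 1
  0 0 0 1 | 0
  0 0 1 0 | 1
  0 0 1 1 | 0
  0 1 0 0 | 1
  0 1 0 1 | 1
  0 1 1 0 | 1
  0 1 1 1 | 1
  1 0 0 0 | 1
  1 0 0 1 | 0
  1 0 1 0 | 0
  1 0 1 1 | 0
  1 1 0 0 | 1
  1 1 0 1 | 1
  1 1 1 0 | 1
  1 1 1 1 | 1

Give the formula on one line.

(((b | ~d) & (~c | (c & ~a))) | b)

  ~d = 1010101010101010
  (b | ~d) = 1010111110101111
  ~c = 1100110011001100
  ~a = 1111111100000000
  (c & ~a) = 0011001100000000
  (~c | (c & ~a)) = 1111111111001100
  ((b | ~d) & (~c | (c & ~a))) = 1010111110001100
  (((b | ~d) & (~c | (c & ~a))) | b) = 1010111110001111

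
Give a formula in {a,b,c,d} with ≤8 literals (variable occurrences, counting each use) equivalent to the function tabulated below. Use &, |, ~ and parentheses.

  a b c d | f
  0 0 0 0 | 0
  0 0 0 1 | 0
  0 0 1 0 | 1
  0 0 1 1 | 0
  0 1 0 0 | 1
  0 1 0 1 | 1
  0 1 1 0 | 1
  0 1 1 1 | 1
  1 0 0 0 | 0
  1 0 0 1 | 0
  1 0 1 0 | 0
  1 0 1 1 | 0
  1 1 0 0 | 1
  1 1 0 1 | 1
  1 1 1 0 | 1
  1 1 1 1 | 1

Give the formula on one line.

  ~a = 1111111100000000
  (~a & c) = 0011001100000000
  ~d = 1010101010101010
  (~d | a) = 1010101011111111
  ((~a & c) & (~d | a)) = 0010001000000000
  (((~a & c) & (~d | a)) | b) = 0010111100001111

(((~a & c) & (~d | a)) | b)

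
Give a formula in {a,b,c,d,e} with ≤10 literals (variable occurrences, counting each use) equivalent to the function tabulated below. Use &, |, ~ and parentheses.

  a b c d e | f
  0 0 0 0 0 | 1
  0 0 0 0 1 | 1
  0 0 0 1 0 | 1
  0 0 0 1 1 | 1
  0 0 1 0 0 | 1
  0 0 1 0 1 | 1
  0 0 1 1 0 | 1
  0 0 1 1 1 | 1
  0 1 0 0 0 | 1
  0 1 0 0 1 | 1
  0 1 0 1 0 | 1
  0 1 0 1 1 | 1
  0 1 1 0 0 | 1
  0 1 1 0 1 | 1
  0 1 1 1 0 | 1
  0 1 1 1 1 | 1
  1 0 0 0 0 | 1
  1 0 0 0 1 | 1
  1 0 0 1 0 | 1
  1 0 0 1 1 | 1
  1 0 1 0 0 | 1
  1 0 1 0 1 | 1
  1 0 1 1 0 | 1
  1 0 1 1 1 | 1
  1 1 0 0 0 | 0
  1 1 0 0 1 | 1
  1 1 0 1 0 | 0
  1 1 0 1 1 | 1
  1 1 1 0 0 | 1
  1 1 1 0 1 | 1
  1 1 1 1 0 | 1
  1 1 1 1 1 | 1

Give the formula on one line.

  ~a = 11111111111111110000000000000000
  (c | b) = 00001111111111110000111111111111
  (~a & (c | b)) = 00001111111111110000000000000000
  ~b = 11111111000000001111111100000000
  (~b | c) = 11111111000011111111111100001111
  ((~a & (c | b)) | (~b | c)) = 11111111111111111111111100001111
  (b & c) = 00000000000011110000000000001111
  (~b | (b & c)) = 11111111000011111111111100001111
  (e | (~b | (b & c))) = 11111111010111111111111101011111
  (((~a & (c | b)) | (~b | c)) | (e | (~b | (b & c)))) = 11111111111111111111111101011111

(((~a & (c | b)) | (~b | c)) | (e | (~b | (b & c))))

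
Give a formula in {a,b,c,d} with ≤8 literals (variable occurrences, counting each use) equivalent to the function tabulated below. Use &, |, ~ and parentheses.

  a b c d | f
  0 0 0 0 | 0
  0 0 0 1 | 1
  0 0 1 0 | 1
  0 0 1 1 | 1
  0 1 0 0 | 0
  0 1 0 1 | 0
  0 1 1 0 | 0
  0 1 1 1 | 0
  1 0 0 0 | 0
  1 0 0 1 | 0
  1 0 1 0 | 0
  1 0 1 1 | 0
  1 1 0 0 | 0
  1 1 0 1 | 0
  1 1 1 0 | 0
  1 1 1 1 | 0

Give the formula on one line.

  (c | b) = 0011111100111111
  (d | c) = 0111011101110111
  ((c | b) | (d | c)) = 0111111101111111
  ~a = 1111111100000000
  (((c | b) | (d | c)) & ~a) = 0111111100000000
  ((((c | b) | (d | c)) & ~a) | b) = 0111111100001111
  ~b = 1111000011110000
  (((((c | b) | (d | c)) & ~a) | b) & ~b) = 0111000000000000

(((((c | b) | (d | c)) & ~a) | b) & ~b)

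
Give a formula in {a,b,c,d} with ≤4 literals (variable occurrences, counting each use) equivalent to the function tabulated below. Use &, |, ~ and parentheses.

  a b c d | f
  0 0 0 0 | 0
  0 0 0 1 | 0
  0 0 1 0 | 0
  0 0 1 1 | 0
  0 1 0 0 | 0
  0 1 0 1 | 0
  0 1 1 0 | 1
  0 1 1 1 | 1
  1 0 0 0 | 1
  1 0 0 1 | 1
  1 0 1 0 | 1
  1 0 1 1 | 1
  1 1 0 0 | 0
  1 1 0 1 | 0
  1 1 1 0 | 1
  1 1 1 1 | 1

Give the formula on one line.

((a | b) & (~b | c))

  (a | b) = 0000111111111111
  ~b = 1111000011110000
  (~b | c) = 1111001111110011
  ((a | b) & (~b | c)) = 0000001111110011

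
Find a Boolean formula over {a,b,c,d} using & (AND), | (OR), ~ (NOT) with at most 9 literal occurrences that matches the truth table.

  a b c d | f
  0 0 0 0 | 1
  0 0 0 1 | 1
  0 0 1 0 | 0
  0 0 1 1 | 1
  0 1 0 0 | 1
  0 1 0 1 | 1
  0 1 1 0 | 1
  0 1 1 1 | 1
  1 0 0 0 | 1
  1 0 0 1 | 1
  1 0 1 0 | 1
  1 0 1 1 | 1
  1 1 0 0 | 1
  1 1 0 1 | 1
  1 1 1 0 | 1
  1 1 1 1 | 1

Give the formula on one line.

  ~c = 1100110011001100
  ~d = 1010101010101010
  (~c & ~d) = 1000100010001000
  (~d & a) = 0000000010101010
  ((~d & a) | d) = 0101010111111111
  (((~d & a) | d) | b) = 0101111111111111
  ((~c & ~d) | (((~d & a) | d) | b)) = 1101111111111111

((~c & ~d) | (((~d & a) | d) | b))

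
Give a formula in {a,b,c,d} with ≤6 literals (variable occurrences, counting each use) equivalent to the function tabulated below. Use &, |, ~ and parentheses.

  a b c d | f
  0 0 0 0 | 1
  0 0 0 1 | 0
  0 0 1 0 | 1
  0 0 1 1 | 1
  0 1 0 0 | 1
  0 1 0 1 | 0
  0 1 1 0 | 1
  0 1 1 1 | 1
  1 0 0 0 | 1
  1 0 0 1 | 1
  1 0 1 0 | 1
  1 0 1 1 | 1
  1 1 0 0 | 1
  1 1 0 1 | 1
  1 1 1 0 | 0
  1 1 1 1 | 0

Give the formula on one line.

  ~d = 1010101010101010
  (a | c) = 0011001111111111
  (~d | (a | c)) = 1011101111111111
  ~a = 1111111100000000
  ~c = 1100110011001100
  ~b = 1111000011110000
  (~c | ~b) = 1111110011111100
  (~a | (~c | ~b)) = 1111111111111100
  ((~d | (a | c)) & (~a | (~c | ~b))) = 1011101111111100

((~d | (a | c)) & (~a | (~c | ~b)))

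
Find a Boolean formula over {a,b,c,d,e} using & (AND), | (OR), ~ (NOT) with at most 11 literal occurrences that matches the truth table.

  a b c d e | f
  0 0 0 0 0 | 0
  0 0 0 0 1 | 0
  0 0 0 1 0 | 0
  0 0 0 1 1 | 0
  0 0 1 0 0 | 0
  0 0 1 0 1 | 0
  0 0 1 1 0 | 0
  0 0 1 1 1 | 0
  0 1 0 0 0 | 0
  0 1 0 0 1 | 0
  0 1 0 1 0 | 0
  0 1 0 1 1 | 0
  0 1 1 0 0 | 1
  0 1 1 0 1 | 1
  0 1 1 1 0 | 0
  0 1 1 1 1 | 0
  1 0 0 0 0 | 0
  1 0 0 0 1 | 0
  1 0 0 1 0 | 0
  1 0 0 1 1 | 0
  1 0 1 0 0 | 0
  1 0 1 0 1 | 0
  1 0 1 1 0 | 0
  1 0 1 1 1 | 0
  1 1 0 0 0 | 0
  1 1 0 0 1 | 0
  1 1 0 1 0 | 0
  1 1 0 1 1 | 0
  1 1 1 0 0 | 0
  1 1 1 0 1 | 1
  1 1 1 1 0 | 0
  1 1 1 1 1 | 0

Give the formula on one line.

  ~b = 11111111000000001111111100000000
  (e & ~b) = 01010101000000000101010100000000
  ~a = 11111111111111110000000000000000
  (~a | e) = 11111111111111110101010101010101
  ((~a | e) & c) = 00001111000011110000010100000101
  (b & ((~a | e) & c)) = 00000000000011110000000000000101
  ((e & ~b) | (b & ((~a | e) & c))) = 01010101000011110101010100000101
  ~d = 11001100110011001100110011001100
  (~d & b) = 00000000110011000000000011001100
  (((e & ~b) | (b & ((~a | e) & c))) & (~d & b)) = 00000000000011000000000000000100

(((e & ~b) | (b & ((~a | e) & c))) & (~d & b))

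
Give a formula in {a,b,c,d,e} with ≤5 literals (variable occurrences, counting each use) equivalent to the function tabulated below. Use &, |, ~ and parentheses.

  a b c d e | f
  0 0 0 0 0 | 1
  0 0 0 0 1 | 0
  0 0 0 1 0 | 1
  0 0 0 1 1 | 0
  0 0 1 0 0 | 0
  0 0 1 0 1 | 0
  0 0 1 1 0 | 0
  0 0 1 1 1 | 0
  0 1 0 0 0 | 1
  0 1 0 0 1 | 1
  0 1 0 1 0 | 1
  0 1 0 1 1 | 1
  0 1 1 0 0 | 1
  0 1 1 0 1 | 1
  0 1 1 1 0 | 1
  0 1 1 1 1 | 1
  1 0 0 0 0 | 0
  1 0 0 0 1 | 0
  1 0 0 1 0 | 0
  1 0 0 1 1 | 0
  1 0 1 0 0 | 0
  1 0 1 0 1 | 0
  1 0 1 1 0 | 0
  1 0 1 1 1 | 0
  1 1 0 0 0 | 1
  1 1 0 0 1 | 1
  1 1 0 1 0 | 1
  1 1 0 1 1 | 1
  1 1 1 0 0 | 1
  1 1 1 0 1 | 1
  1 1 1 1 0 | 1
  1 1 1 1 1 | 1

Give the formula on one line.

  ~b = 11111111000000001111111100000000
  ~a = 11111111111111110000000000000000
  ~e = 10101010101010101010101010101010
  ~c = 11110000111100001111000011110000
  (~e & ~c) = 10100000101000001010000010100000
  (~a & (~e & ~c)) = 10100000101000000000000000000000
  (~b & (~a & (~e & ~c))) = 10100000000000000000000000000000
  ((~b & (~a & (~e & ~c))) | b) = 10100000111111110000000011111111

((~b & (~a & (~e & ~c))) | b)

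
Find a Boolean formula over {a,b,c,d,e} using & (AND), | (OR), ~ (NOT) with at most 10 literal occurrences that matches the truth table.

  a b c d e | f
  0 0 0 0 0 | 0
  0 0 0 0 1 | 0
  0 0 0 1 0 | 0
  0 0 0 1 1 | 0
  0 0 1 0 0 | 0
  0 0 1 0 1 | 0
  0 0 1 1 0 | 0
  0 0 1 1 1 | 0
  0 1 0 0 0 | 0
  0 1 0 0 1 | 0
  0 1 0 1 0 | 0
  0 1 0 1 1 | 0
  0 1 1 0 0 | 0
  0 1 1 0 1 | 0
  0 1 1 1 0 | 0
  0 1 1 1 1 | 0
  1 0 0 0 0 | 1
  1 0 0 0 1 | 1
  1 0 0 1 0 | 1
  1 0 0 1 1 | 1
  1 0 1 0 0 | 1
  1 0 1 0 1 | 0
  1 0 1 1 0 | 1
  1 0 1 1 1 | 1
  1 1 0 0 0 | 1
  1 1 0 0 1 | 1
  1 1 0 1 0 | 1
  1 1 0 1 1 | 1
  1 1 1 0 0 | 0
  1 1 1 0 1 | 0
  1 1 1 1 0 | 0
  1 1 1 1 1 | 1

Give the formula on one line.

(((d & (e & c)) | (~c | (~b & ~e))) & a)

  (e & c) = 00000101000001010000010100000101
  (d & (e & c)) = 00000001000000010000000100000001
  ~c = 11110000111100001111000011110000
  ~b = 11111111000000001111111100000000
  ~e = 10101010101010101010101010101010
  (~b & ~e) = 10101010000000001010101000000000
  (~c | (~b & ~e)) = 11111010111100001111101011110000
  ((d & (e & c)) | (~c | (~b & ~e))) = 11111011111100011111101111110001
  (((d & (e & c)) | (~c | (~b & ~e))) & a) = 00000000000000001111101111110001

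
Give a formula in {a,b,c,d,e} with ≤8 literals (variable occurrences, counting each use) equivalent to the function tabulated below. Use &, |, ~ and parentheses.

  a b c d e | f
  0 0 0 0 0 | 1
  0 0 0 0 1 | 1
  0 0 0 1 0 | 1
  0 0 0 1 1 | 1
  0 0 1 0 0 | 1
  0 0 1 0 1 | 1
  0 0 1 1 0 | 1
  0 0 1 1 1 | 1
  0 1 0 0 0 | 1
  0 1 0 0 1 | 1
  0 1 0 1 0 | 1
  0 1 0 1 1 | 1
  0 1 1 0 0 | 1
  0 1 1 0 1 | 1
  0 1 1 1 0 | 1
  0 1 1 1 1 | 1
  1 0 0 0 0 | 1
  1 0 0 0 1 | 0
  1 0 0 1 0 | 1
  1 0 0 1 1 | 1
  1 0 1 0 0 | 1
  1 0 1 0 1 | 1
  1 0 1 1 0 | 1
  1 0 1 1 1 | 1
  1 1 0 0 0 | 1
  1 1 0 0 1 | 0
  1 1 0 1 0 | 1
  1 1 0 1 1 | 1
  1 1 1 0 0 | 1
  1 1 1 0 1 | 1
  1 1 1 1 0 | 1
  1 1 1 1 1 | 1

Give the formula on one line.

((c | ((~e | d) & (a | b))) | ~a)

  ~e = 10101010101010101010101010101010
  (~e | d) = 10111011101110111011101110111011
  (a | b) = 00000000111111111111111111111111
  ((~e | d) & (a | b)) = 00000000101110111011101110111011
  (c | ((~e | d) & (a | b))) = 00001111101111111011111110111111
  ~a = 11111111111111110000000000000000
  ((c | ((~e | d) & (a | b))) | ~a) = 11111111111111111011111110111111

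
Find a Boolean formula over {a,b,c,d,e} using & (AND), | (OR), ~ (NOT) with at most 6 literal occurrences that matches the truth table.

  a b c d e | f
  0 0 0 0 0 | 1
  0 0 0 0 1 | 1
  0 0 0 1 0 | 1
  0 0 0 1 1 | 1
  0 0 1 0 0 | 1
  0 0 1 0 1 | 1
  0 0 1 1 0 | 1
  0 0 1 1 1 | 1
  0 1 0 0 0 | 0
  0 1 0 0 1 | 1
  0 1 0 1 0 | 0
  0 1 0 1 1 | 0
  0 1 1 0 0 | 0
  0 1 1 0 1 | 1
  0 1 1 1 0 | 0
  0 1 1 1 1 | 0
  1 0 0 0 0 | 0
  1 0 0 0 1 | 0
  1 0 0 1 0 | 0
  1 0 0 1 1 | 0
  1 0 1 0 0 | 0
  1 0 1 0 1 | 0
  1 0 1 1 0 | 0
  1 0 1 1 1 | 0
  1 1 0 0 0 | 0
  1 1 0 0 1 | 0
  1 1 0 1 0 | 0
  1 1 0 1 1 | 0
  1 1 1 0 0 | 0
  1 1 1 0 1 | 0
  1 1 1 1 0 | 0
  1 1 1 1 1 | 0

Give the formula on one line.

(((~d & e) | (~a & ~b)) & ~a)

  ~d = 11001100110011001100110011001100
  (~d & e) = 01000100010001000100010001000100
  ~a = 11111111111111110000000000000000
  ~b = 11111111000000001111111100000000
  (~a & ~b) = 11111111000000000000000000000000
  ((~d & e) | (~a & ~b)) = 11111111010001000100010001000100
  (((~d & e) | (~a & ~b)) & ~a) = 11111111010001000000000000000000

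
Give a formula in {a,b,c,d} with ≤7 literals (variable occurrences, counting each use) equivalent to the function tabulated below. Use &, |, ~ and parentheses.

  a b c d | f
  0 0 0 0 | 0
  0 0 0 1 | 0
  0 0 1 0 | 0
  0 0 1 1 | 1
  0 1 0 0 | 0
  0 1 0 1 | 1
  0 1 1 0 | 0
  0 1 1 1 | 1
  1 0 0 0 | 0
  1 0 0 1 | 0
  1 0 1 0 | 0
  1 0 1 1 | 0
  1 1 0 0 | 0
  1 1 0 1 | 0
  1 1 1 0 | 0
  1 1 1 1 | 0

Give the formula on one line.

((~a & d) & ((~d | c) | b))

  ~a = 1111111100000000
  (~a & d) = 0101010100000000
  ~d = 1010101010101010
  (~d | c) = 1011101110111011
  ((~d | c) | b) = 1011111110111111
  ((~a & d) & ((~d | c) | b)) = 0001010100000000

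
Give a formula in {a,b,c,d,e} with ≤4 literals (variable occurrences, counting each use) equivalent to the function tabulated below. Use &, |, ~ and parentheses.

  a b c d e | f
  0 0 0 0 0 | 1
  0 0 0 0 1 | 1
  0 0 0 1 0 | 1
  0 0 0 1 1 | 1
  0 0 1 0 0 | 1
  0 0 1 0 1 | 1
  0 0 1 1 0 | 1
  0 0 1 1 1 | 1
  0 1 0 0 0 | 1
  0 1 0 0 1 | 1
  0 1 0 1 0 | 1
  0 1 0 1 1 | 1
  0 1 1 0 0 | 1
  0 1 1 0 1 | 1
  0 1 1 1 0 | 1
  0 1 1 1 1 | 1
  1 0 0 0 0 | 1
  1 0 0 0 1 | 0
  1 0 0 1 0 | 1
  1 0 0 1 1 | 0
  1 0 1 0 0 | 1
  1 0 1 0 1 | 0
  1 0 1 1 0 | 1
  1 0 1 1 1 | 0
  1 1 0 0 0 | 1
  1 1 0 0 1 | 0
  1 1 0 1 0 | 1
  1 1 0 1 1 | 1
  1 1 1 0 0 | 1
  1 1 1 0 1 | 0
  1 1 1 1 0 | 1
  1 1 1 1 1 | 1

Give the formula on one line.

  (b & d) = 00000000001100110000000000110011
  ~a = 11111111111111110000000000000000
  ((b & d) | ~a) = 11111111111111110000000000110011
  ~e = 10101010101010101010101010101010
  (((b & d) | ~a) | ~e) = 11111111111111111010101010111011

(((b & d) | ~a) | ~e)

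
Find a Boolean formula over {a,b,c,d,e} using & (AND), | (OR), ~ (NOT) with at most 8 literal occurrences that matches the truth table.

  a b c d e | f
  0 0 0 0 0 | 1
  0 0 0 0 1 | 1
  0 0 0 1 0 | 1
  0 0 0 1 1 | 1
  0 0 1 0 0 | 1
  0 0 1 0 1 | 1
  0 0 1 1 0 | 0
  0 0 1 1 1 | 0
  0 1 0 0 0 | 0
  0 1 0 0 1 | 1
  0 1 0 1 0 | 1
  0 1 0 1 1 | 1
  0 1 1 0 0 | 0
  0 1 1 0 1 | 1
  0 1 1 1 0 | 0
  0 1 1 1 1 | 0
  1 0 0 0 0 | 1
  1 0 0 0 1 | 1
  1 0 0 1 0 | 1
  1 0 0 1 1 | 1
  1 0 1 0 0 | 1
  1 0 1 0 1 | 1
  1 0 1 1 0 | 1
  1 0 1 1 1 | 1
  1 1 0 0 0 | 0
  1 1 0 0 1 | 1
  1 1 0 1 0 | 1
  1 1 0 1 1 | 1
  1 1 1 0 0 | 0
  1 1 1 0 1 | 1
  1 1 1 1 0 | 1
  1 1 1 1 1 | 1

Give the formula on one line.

  ~b = 11111111000000001111111100000000
  (~b | d) = 11111111001100111111111100110011
  ~d = 11001100110011001100110011001100
  ~c = 11110000111100001111000011110000
  (~c | a) = 11110000111100001111111111111111
  (~d | (~c | a)) = 11111100111111001111111111111111
  ((~b | d) & (~d | (~c | a))) = 11111100001100001111111100110011
  (e & ~d) = 01000100010001000100010001000100
  (((~b | d) & (~d | (~c | a))) | (e & ~d)) = 11111100011101001111111101110111

(((~b | d) & (~d | (~c | a))) | (e & ~d))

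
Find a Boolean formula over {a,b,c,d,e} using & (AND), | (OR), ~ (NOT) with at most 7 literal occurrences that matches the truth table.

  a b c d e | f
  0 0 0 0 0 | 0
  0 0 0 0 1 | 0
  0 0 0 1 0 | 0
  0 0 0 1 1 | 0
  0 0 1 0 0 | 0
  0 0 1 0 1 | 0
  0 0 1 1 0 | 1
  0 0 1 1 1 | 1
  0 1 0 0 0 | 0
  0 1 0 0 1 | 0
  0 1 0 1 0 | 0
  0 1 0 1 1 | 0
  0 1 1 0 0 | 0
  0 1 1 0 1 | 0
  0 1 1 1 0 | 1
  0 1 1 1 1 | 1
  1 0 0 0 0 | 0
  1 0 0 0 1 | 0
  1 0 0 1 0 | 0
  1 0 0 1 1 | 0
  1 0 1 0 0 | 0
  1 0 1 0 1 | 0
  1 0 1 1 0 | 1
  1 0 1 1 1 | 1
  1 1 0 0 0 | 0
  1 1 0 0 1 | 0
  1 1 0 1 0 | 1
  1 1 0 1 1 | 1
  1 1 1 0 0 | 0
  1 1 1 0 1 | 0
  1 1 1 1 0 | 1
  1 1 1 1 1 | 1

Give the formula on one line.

  (c & d) = 00000011000000110000001100000011
  (b & d) = 00000000001100110000000000110011
  ((b & d) & a) = 00000000000000000000000000110011
  ((c & d) | ((b & d) & a)) = 00000011000000110000001100110011

((c & d) | ((b & d) & a))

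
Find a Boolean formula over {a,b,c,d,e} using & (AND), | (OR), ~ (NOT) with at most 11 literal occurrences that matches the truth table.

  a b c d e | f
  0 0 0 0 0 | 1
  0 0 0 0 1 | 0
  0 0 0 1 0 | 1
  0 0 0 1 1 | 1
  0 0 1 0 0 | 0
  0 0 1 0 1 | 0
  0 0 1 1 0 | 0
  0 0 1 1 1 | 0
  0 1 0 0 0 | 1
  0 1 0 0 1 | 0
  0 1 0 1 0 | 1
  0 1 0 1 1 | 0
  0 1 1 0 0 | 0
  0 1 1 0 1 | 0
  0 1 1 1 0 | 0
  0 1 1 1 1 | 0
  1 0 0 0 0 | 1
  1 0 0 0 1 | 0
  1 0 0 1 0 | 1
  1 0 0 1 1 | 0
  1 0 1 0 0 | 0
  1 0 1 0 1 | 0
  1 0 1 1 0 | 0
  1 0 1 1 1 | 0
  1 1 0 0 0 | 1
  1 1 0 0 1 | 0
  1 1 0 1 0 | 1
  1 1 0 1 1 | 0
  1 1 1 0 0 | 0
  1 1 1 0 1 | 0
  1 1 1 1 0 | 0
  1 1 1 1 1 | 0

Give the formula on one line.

(((~e | ~b) & ((d & (~a | (a & ~e))) | (~e | c))) & ~c)

  ~e = 10101010101010101010101010101010
  ~b = 11111111000000001111111100000000
  (~e | ~b) = 11111111101010101111111110101010
  ~a = 11111111111111110000000000000000
  (a & ~e) = 00000000000000001010101010101010
  (~a | (a & ~e)) = 11111111111111111010101010101010
  (d & (~a | (a & ~e))) = 00110011001100110010001000100010
  (~e | c) = 10101111101011111010111110101111
  ((d & (~a | (a & ~e))) | (~e | c)) = 10111111101111111010111110101111
  ((~e | ~b) & ((d & (~a | (a & ~e))) | (~e | c))) = 10111111101010101010111110101010
  ~c = 11110000111100001111000011110000
  (((~e | ~b) & ((d & (~a | (a & ~e))) | (~e | c))) & ~c) = 10110000101000001010000010100000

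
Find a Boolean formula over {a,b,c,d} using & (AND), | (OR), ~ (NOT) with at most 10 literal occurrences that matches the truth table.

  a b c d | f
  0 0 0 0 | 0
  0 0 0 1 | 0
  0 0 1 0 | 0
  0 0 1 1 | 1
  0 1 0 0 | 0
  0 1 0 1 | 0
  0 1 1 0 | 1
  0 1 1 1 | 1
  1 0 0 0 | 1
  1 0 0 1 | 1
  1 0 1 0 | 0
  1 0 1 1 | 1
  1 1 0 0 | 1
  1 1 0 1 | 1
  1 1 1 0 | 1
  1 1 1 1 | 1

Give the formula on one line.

(((c | a) & ~c) | (c & (((c | a) & d) | b)))

  (c | a) = 0011001111111111
  ~c = 1100110011001100
  ((c | a) & ~c) = 0000000011001100
  ((c | a) & d) = 0001000101010101
  (((c | a) & d) | b) = 0001111101011111
  (c & (((c | a) & d) | b)) = 0001001100010011
  (((c | a) & ~c) | (c & (((c | a) & d) | b))) = 0001001111011111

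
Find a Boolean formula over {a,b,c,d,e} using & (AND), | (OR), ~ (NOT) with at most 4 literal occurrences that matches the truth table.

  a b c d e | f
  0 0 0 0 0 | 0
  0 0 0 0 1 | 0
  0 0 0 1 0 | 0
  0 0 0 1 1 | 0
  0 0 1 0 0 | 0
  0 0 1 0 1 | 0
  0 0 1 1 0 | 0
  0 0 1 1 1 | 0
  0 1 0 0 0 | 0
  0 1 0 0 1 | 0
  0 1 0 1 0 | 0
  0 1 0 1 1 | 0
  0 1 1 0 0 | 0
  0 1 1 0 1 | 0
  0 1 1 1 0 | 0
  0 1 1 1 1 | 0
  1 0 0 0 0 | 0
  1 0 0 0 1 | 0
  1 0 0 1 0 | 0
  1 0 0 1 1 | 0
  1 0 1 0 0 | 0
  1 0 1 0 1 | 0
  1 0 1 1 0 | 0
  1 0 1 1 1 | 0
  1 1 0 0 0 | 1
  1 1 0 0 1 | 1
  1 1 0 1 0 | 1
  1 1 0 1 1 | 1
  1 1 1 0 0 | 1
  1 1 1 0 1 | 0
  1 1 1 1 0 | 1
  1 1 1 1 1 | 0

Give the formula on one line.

((b & a) & (~c | ~e))

  (b & a) = 00000000000000000000000011111111
  ~c = 11110000111100001111000011110000
  ~e = 10101010101010101010101010101010
  (~c | ~e) = 11111010111110101111101011111010
  ((b & a) & (~c | ~e)) = 00000000000000000000000011111010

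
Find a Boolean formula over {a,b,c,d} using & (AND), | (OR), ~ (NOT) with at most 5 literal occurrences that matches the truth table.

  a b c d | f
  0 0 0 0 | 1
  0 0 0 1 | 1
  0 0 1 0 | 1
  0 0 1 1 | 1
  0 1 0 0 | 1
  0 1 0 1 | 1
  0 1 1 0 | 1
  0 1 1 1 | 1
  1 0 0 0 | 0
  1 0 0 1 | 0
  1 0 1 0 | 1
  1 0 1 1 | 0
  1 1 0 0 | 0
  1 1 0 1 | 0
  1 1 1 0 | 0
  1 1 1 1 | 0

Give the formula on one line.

(~a | (~d & (c & ~b)))

  ~a = 1111111100000000
  ~d = 1010101010101010
  ~b = 1111000011110000
  (c & ~b) = 0011000000110000
  (~d & (c & ~b)) = 0010000000100000
  (~a | (~d & (c & ~b))) = 1111111100100000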